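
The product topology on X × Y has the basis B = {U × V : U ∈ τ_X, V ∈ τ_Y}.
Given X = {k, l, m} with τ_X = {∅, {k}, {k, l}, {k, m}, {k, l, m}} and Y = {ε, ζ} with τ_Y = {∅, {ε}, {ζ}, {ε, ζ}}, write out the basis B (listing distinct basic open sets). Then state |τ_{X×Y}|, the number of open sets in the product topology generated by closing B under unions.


Basis B = {∅ × ∅, {k} × {ε}, {k} × {ζ}, {k} × {ε, ζ}, {k, l} × {ε}, {k, m} × {ε}, {k, l} × {ζ}, {k, m} × {ζ}, {k, l, m} × {ε}, {k, l, m} × {ζ}, {k, l} × {ε, ζ}, {k, m} × {ε, ζ}, {k, l, m} × {ε, ζ}}; |τ_{X×Y}| = 25.

Enumerate products U × V with U ∈ τ_X, V ∈ τ_Y (deduplicated):
  ∅ × ∅ = {} (∅)
  {k} × {ε} = {(k,ε)}
  {k} × {ζ} = {(k,ζ)}
  {k} × {ε, ζ} = {(k,ε), (k,ζ)}
  {k, l} × {ε} = {(k,ε), (l,ε)}
  {k, m} × {ε} = {(k,ε), (m,ε)}
  {k, l} × {ζ} = {(k,ζ), (l,ζ)}
  {k, m} × {ζ} = {(k,ζ), (m,ζ)}
  {k, l, m} × {ε} = {(k,ε), (l,ε), (m,ε)}
  {k, l, m} × {ζ} = {(k,ζ), (l,ζ), (m,ζ)}
  {k, l} × {ε, ζ} = {(k,ε), (k,ζ), (l,ε), (l,ζ)}
  {k, m} × {ε, ζ} = {(k,ε), (k,ζ), (m,ε), (m,ζ)}
  {k, l, m} × {ε, ζ} = {(k,ε), (k,ζ), (l,ε), (l,ζ), (m,ε), (m,ζ)}
These 13 distinct sets form the basis B.
Close under arbitrary unions to get τ_{X×Y}; counting gives |τ_{X×Y}| = 25.


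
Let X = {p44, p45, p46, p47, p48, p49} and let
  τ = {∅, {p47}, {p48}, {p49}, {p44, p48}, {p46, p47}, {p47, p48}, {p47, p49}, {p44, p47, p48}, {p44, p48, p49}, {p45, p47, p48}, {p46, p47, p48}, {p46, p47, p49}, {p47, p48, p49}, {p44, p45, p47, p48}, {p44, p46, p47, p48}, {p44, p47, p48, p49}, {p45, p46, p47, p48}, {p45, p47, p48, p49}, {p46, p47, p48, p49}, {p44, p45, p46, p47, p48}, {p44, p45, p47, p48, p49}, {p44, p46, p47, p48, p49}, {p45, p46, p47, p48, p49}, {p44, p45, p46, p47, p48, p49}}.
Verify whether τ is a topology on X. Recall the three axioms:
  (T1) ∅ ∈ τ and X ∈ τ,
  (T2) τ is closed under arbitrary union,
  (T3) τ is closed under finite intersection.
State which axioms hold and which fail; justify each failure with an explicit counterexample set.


τ is NOT a topology on X.

Axiom (T1): ∅ ∈ τ? Yes; X ∈ τ? Yes.
Axiom (T2/T3): check pairwise unions and intersections of members of τ.
Counterexample for (T2): {p48} ∪ {p49} = {p48, p49} ∉ τ. Therefore τ is NOT a topology.


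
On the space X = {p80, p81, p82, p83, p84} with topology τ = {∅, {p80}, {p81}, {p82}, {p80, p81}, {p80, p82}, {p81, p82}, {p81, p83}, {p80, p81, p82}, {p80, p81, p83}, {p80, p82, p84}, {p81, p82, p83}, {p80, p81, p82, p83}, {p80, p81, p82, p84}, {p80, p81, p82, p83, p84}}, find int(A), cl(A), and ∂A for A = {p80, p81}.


int(A) = {p80, p81}, cl(A) = {p80, p81, p83, p84}, ∂A = {p83, p84}.

Closed sets in (X, τ) are complements of opens:
  closed(X, τ) = {∅, {p83}, {p84}, {p80, p84}, {p81, p83}, {p82, p84}, {p83, p84}, {p80, p82, p84}, {p80, p83, p84}, {p81, p83, p84}, {p82, p83, p84}, {p80, p81, p83, p84}, {p80, p82, p83, p84}, {p81, p82, p83, p84}, {p80, p81, p82, p83, p84}}.
int(A) = ⋃ {U ∈ τ : U ⊆ A}. Opens contained in A: ∅, {p80}, {p81}, {p80, p81}.
Taking the union of these: int(A) = {p80, p81}.
cl(A) = ⋂ {C closed : A ⊆ C}. Closed sets containing A: {p80, p81, p83, p84}, {p80, p81, p82, p83, p84}.
Intersecting these: cl(A) = {p80, p81, p83, p84}.
∂A = cl(A) ∖ int(A) = {p80, p81, p83, p84} ∖ {p80, p81} = {p83, p84}.


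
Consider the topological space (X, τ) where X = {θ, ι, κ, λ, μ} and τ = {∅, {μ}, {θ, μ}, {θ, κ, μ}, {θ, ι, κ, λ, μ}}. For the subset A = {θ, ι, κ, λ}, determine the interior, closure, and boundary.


int(A) = ∅, cl(A) = {θ, ι, κ, λ}, ∂A = {θ, ι, κ, λ}.

Closed sets in (X, τ) are complements of opens:
  closed(X, τ) = {∅, {ι, λ}, {ι, κ, λ}, {θ, ι, κ, λ}, {θ, ι, κ, λ, μ}}.
int(A) = ⋃ {U ∈ τ : U ⊆ A}. Opens contained in A: ∅.
Taking the union of these: int(A) = ∅.
cl(A) = ⋂ {C closed : A ⊆ C}. Closed sets containing A: {θ, ι, κ, λ}, {θ, ι, κ, λ, μ}.
Intersecting these: cl(A) = {θ, ι, κ, λ}.
∂A = cl(A) ∖ int(A) = {θ, ι, κ, λ} ∖ ∅ = {θ, ι, κ, λ}.


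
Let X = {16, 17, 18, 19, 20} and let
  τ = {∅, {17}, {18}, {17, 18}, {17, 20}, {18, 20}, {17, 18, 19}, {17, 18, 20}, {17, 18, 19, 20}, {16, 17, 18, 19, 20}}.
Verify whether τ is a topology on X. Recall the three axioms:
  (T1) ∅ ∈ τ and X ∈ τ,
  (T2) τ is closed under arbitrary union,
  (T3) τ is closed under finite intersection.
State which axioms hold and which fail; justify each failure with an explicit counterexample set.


τ is NOT a topology on X.

Axiom (T1): ∅ ∈ τ? Yes; X ∈ τ? Yes.
Axiom (T2/T3): check pairwise unions and intersections of members of τ.
Counterexample for (T3): {17, 20} ∩ {18, 20} = {20} ∉ τ. Therefore τ is NOT a topology.


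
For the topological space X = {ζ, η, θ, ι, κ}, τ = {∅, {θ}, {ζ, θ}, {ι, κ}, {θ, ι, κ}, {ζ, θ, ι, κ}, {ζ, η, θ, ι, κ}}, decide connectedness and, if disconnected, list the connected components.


(X, τ) is connected.

Find clopen sets (U ∈ τ with X ∖ U ∈ τ):
  U = ∅, X ∖ U = {ζ, η, θ, ι, κ} — both open, so U is clopen.
  U = {ζ, η, θ, ι, κ}, X ∖ U = ∅ — both open, so U is clopen.
Only trivial clopens (∅ and X) exist, so (X, τ) is connected.
Compute connected components by grouping points that agree on all clopens:
  component: {ζ, η, θ, ι, κ}


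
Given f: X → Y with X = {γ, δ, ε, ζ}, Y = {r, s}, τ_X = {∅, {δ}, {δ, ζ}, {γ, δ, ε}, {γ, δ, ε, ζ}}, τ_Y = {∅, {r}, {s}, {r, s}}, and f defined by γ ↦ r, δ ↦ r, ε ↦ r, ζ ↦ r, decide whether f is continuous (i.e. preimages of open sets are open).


f IS continuous.

Compute f^{-1}(U) for each U ∈ τ_Y:
  U = ∅: f^{-1}(U) = ∅ ∈ τ_X ✓.
  U = {r}: f^{-1}(U) = {γ, δ, ε, ζ} ∈ τ_X ✓.
  U = {s}: f^{-1}(U) = ∅ ∈ τ_X ✓.
  U = {r, s}: f^{-1}(U) = {γ, δ, ε, ζ} ∈ τ_X ✓.
Every preimage lies in τ_X, so f IS continuous.


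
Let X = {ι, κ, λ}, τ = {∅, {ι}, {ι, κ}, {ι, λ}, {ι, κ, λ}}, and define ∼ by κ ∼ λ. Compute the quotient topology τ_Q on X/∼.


X/∼ = {[ι], [κ=λ]}; |τ_Q| = 3.

Equivalence classes: [ι], [κ=λ].
Quotient map π: X → X/∼ sends ι ↦ [ι], κ ↦ [κ=λ], λ ↦ [κ=λ].
For each subset V ⊆ X/∼, compute π^{-1}(V) ⊆ X and check whether π^{-1}(V) ∈ τ. V is open in τ_Q iff π^{-1}(V) ∈ τ.
  V = {}: π^{-1}(V) = ∅ ∈ τ ✓.
  V = {[ι]}: π^{-1}(V) = {ι} ∈ τ ✓.
  V = {[κ=λ]}: π^{-1}(V) = {κ, λ} ∉ τ ✗.
  V = {[ι], [κ=λ]}: π^{-1}(V) = {ι, κ, λ} ∈ τ ✓.
Open sets in the quotient: τ_Q = {{}, {[ι]}, {[ι], [κ=λ]}} (3 elements).


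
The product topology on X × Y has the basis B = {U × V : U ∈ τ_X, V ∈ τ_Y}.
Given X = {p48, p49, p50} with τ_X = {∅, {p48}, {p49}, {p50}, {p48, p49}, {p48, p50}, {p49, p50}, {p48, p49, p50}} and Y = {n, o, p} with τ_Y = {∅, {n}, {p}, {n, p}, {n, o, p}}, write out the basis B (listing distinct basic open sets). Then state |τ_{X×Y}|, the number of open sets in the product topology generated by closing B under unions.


Basis B = {∅ × ∅, {p48} × {n}, {p48} × {p}, {p49} × {n}, {p49} × {p}, {p50} × {n}, {p50} × {p}, {p48} × {n, p}, {p48, p49} × {n}, {p48, p50} × {n}, {p48, p49} × {p}, {p48, p50} × {p}, {p49} × {n, p}, {p49, p50} × {n}, {p49, p50} × {p}, {p50} × {n, p}, {p48} × {n, o, p}, {p48, p49, p50} × {n}, {p48, p49, p50} × {p}, {p49} × {n, o, p}, {p50} × {n, o, p}, {p48, p49} × {n, p}, {p48, p50} × {n, p}, {p49, p50} × {n, p}, {p48, p49} × {n, o, p}, {p48, p50} × {n, o, p}, {p48, p49, p50} × {n, p}, {p49, p50} × {n, o, p}, {p48, p49, p50} × {n, o, p}}; |τ_{X×Y}| = 125.

Enumerate products U × V with U ∈ τ_X, V ∈ τ_Y (deduplicated):
  ∅ × ∅ = {} (∅)
  {p48} × {n} = {(p48,n)}
  {p48} × {p} = {(p48,p)}
  {p49} × {n} = {(p49,n)}
  {p49} × {p} = {(p49,p)}
  {p50} × {n} = {(p50,n)}
  {p50} × {p} = {(p50,p)}
  {p48} × {n, p} = {(p48,n), (p48,p)}
  {p48, p49} × {n} = {(p48,n), (p49,n)}
  {p48, p50} × {n} = {(p48,n), (p50,n)}
  {p48, p49} × {p} = {(p48,p), (p49,p)}
  {p48, p50} × {p} = {(p48,p), (p50,p)}
  {p49} × {n, p} = {(p49,n), (p49,p)}
  {p49, p50} × {n} = {(p49,n), (p50,n)}
  {p49, p50} × {p} = {(p49,p), (p50,p)}
  {p50} × {n, p} = {(p50,n), (p50,p)}
  {p48} × {n, o, p} = {(p48,n), (p48,o), (p48,p)}
  {p48, p49, p50} × {n} = {(p48,n), (p49,n), (p50,n)}
  {p48, p49, p50} × {p} = {(p48,p), (p49,p), (p50,p)}
  {p49} × {n, o, p} = {(p49,n), (p49,o), (p49,p)}
  {p50} × {n, o, p} = {(p50,n), (p50,o), (p50,p)}
  {p48, p49} × {n, p} = {(p48,n), (p48,p), (p49,n), (p49,p)}
  {p48, p50} × {n, p} = {(p48,n), (p48,p), (p50,n), (p50,p)}
  {p49, p50} × {n, p} = {(p49,n), (p49,p), (p50,n), (p50,p)}
  {p48, p49} × {n, o, p} = {(p48,n), (p48,o), (p48,p), (p49,n), (p49,o), (p49,p)}
  {p48, p50} × {n, o, p} = {(p48,n), (p48,o), (p48,p), (p50,n), (p50,o), (p50,p)}
  {p48, p49, p50} × {n, p} = {(p48,n), (p48,p), (p49,n), (p49,p), (p50,n), (p50,p)}
  {p49, p50} × {n, o, p} = {(p49,n), (p49,o), (p49,p), (p50,n), (p50,o), (p50,p)}
  {p48, p49, p50} × {n, o, p} = {(p48,n), (p48,o), (p48,p), (p49,n), (p49,o), (p49,p), (p50,n), (p50,o), (p50,p)}
These 29 distinct sets form the basis B.
Close under arbitrary unions to get τ_{X×Y}; counting gives |τ_{X×Y}| = 125.


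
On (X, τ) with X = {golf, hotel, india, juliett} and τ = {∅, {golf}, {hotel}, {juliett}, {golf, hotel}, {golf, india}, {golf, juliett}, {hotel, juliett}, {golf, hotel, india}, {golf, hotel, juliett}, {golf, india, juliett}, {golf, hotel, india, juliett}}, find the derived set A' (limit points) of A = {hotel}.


A' = ∅

For each x ∈ X, list the open sets U ∈ τ with x ∈ U, then check whether U ∩ (A ∖ {x}) ≠ ∅ for every such U.
  x = golf: open {golf} ∋ x has {golf} ∩ (A ∖ {golf}) = ∅, so x is NOT a limit point.
  x = hotel: open {hotel} ∋ x has {hotel} ∩ (A ∖ {hotel}) = ∅, so x is NOT a limit point.
  x = india: open {golf, india} ∋ x has {golf, india} ∩ (A ∖ {india}) = ∅, so x is NOT a limit point.
  x = juliett: open {juliett} ∋ x has {juliett} ∩ (A ∖ {juliett}) = ∅, so x is NOT a limit point.
Collecting: A' = ∅.


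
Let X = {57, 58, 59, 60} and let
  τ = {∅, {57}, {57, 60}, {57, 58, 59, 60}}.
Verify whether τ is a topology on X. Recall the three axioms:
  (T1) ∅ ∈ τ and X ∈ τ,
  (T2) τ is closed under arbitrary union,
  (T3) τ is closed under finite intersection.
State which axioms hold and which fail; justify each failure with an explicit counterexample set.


τ IS a topology on X.

Axiom (T1): ∅ ∈ τ? Yes; X ∈ τ? Yes.
Axiom (T2/T3): check pairwise unions and intersections of members of τ.
All pairwise intersections and unions checked — each lies in τ. Therefore τ satisfies (T1), (T2), (T3): it IS a topology on X.


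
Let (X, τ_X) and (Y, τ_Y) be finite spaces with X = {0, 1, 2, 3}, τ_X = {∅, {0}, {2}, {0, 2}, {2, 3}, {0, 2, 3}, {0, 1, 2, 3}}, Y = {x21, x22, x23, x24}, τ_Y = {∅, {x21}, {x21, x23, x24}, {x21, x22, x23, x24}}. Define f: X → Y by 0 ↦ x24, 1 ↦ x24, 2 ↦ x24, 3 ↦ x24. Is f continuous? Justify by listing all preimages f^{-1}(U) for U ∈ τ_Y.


f IS continuous.

Compute f^{-1}(U) for each U ∈ τ_Y:
  U = ∅: f^{-1}(U) = ∅ ∈ τ_X ✓.
  U = {x21}: f^{-1}(U) = ∅ ∈ τ_X ✓.
  U = {x21, x23, x24}: f^{-1}(U) = {0, 1, 2, 3} ∈ τ_X ✓.
  U = {x21, x22, x23, x24}: f^{-1}(U) = {0, 1, 2, 3} ∈ τ_X ✓.
Every preimage lies in τ_X, so f IS continuous.


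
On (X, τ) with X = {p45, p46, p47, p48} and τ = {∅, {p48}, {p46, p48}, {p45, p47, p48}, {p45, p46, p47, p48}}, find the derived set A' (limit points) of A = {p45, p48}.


A' = {p45, p46, p47}

For each x ∈ X, list the open sets U ∈ τ with x ∈ U, then check whether U ∩ (A ∖ {x}) ≠ ∅ for every such U.
  x = p45: opens ∋ x are {p45, p47, p48}, {p45, p46, p47, p48}; each meets A ∖ {p45}, so x IS a limit point.
  x = p46: opens ∋ x are {p46, p48}, {p45, p46, p47, p48}; each meets A ∖ {p46}, so x IS a limit point.
  x = p47: opens ∋ x are {p45, p47, p48}, {p45, p46, p47, p48}; each meets A ∖ {p47}, so x IS a limit point.
  x = p48: open {p48} ∋ x has {p48} ∩ (A ∖ {p48}) = ∅, so x is NOT a limit point.
Collecting: A' = {p45, p46, p47}.


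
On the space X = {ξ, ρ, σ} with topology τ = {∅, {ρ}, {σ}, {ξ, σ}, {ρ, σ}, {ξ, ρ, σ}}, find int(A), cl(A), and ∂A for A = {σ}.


int(A) = {σ}, cl(A) = {ξ, σ}, ∂A = {ξ}.

Closed sets in (X, τ) are complements of opens:
  closed(X, τ) = {∅, {ξ}, {ρ}, {ξ, ρ}, {ξ, σ}, {ξ, ρ, σ}}.
int(A) = ⋃ {U ∈ τ : U ⊆ A}. Opens contained in A: ∅, {σ}.
Taking the union of these: int(A) = {σ}.
cl(A) = ⋂ {C closed : A ⊆ C}. Closed sets containing A: {ξ, σ}, {ξ, ρ, σ}.
Intersecting these: cl(A) = {ξ, σ}.
∂A = cl(A) ∖ int(A) = {ξ, σ} ∖ {σ} = {ξ}.


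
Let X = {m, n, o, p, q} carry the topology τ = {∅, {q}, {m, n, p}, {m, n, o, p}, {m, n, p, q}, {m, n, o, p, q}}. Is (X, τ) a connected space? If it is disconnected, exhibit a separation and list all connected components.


(X, τ) is disconnected; components = [{q}, {m, n, o, p}].

Find clopen sets (U ∈ τ with X ∖ U ∈ τ):
  U = ∅, X ∖ U = {m, n, o, p, q} — both open, so U is clopen.
  U = {q}, X ∖ U = {m, n, o, p} — both open, so U is clopen.
  U = {m, n, o, p}, X ∖ U = {q} — both open, so U is clopen.
  U = {m, n, o, p, q}, X ∖ U = ∅ — both open, so U is clopen.
Nontrivial clopen(s) exist: e.g. {q}. So (X, τ) is disconnected.
Compute connected components by grouping points that agree on all clopens:
  component: {q}
  component: {m, n, o, p}


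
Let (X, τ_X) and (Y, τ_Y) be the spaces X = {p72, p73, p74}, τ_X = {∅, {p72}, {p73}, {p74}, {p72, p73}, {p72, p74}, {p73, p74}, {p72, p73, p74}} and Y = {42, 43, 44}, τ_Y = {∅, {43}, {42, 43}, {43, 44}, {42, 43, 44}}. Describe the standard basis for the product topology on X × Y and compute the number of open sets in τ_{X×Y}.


Basis B = {∅ × ∅, {p72} × {43}, {p73} × {43}, {p74} × {43}, {p72} × {42, 43}, {p72} × {43, 44}, {p72, p73} × {43}, {p72, p74} × {43}, {p73} × {42, 43}, {p73} × {43, 44}, {p73, p74} × {43}, {p74} × {42, 43}, {p74} × {43, 44}, {p72} × {42, 43, 44}, {p72, p73, p74} × {43}, {p73} × {42, 43, 44}, {p74} × {42, 43, 44}, {p72, p73} × {42, 43}, {p72, p74} × {42, 43}, {p72, p73} × {43, 44}, {p72, p74} × {43, 44}, {p73, p74} × {42, 43}, {p73, p74} × {43, 44}, {p72, p73} × {42, 43, 44}, {p72, p74} × {42, 43, 44}, {p72, p73, p74} × {42, 43}, {p72, p73, p74} × {43, 44}, {p73, p74} × {42, 43, 44}, {p72, p73, p74} × {42, 43, 44}}; |τ_{X×Y}| = 125.

Enumerate products U × V with U ∈ τ_X, V ∈ τ_Y (deduplicated):
  ∅ × ∅ = {} (∅)
  {p72} × {43} = {(p72,43)}
  {p73} × {43} = {(p73,43)}
  {p74} × {43} = {(p74,43)}
  {p72} × {42, 43} = {(p72,42), (p72,43)}
  {p72} × {43, 44} = {(p72,43), (p72,44)}
  {p72, p73} × {43} = {(p72,43), (p73,43)}
  {p72, p74} × {43} = {(p72,43), (p74,43)}
  {p73} × {42, 43} = {(p73,42), (p73,43)}
  {p73} × {43, 44} = {(p73,43), (p73,44)}
  {p73, p74} × {43} = {(p73,43), (p74,43)}
  {p74} × {42, 43} = {(p74,42), (p74,43)}
  {p74} × {43, 44} = {(p74,43), (p74,44)}
  {p72} × {42, 43, 44} = {(p72,42), (p72,43), (p72,44)}
  {p72, p73, p74} × {43} = {(p72,43), (p73,43), (p74,43)}
  {p73} × {42, 43, 44} = {(p73,42), (p73,43), (p73,44)}
  {p74} × {42, 43, 44} = {(p74,42), (p74,43), (p74,44)}
  {p72, p73} × {42, 43} = {(p72,42), (p72,43), (p73,42), (p73,43)}
  {p72, p74} × {42, 43} = {(p72,42), (p72,43), (p74,42), (p74,43)}
  {p72, p73} × {43, 44} = {(p72,43), (p72,44), (p73,43), (p73,44)}
  {p72, p74} × {43, 44} = {(p72,43), (p72,44), (p74,43), (p74,44)}
  {p73, p74} × {42, 43} = {(p73,42), (p73,43), (p74,42), (p74,43)}
  {p73, p74} × {43, 44} = {(p73,43), (p73,44), (p74,43), (p74,44)}
  {p72, p73} × {42, 43, 44} = {(p72,42), (p72,43), (p72,44), (p73,42), (p73,43), (p73,44)}
  {p72, p74} × {42, 43, 44} = {(p72,42), (p72,43), (p72,44), (p74,42), (p74,43), (p74,44)}
  {p72, p73, p74} × {42, 43} = {(p72,42), (p72,43), (p73,42), (p73,43), (p74,42), (p74,43)}
  {p72, p73, p74} × {43, 44} = {(p72,43), (p72,44), (p73,43), (p73,44), (p74,43), (p74,44)}
  {p73, p74} × {42, 43, 44} = {(p73,42), (p73,43), (p73,44), (p74,42), (p74,43), (p74,44)}
  {p72, p73, p74} × {42, 43, 44} = {(p72,42), (p72,43), (p72,44), (p73,42), (p73,43), (p73,44), (p74,42), (p74,43), (p74,44)}
These 29 distinct sets form the basis B.
Close under arbitrary unions to get τ_{X×Y}; counting gives |τ_{X×Y}| = 125.


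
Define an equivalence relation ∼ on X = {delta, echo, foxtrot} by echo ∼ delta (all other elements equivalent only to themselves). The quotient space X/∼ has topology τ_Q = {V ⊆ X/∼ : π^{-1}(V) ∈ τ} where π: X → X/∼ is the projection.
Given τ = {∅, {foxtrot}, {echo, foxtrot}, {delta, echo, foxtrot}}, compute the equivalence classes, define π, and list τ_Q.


X/∼ = {[delta=echo], [foxtrot]}; |τ_Q| = 3.

Equivalence classes: [delta=echo], [foxtrot].
Quotient map π: X → X/∼ sends delta ↦ [delta=echo], echo ↦ [delta=echo], foxtrot ↦ [foxtrot].
For each subset V ⊆ X/∼, compute π^{-1}(V) ⊆ X and check whether π^{-1}(V) ∈ τ. V is open in τ_Q iff π^{-1}(V) ∈ τ.
  V = {}: π^{-1}(V) = ∅ ∈ τ ✓.
  V = {[delta=echo]}: π^{-1}(V) = {delta, echo} ∉ τ ✗.
  V = {[foxtrot]}: π^{-1}(V) = {foxtrot} ∈ τ ✓.
  V = {[delta=echo], [foxtrot]}: π^{-1}(V) = {delta, echo, foxtrot} ∈ τ ✓.
Open sets in the quotient: τ_Q = {{}, {[foxtrot]}, {[delta=echo], [foxtrot]}} (3 elements).


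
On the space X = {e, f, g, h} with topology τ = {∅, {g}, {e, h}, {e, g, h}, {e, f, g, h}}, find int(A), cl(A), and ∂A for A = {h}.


int(A) = ∅, cl(A) = {e, f, h}, ∂A = {e, f, h}.

Closed sets in (X, τ) are complements of opens:
  closed(X, τ) = {∅, {f}, {f, g}, {e, f, h}, {e, f, g, h}}.
int(A) = ⋃ {U ∈ τ : U ⊆ A}. Opens contained in A: ∅.
Taking the union of these: int(A) = ∅.
cl(A) = ⋂ {C closed : A ⊆ C}. Closed sets containing A: {e, f, h}, {e, f, g, h}.
Intersecting these: cl(A) = {e, f, h}.
∂A = cl(A) ∖ int(A) = {e, f, h} ∖ ∅ = {e, f, h}.


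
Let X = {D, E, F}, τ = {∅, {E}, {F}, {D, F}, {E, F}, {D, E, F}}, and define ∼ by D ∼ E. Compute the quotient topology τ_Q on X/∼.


X/∼ = {[D=E], [F]}; |τ_Q| = 3.

Equivalence classes: [D=E], [F].
Quotient map π: X → X/∼ sends D ↦ [D=E], E ↦ [D=E], F ↦ [F].
For each subset V ⊆ X/∼, compute π^{-1}(V) ⊆ X and check whether π^{-1}(V) ∈ τ. V is open in τ_Q iff π^{-1}(V) ∈ τ.
  V = {}: π^{-1}(V) = ∅ ∈ τ ✓.
  V = {[D=E]}: π^{-1}(V) = {D, E} ∉ τ ✗.
  V = {[F]}: π^{-1}(V) = {F} ∈ τ ✓.
  V = {[D=E], [F]}: π^{-1}(V) = {D, E, F} ∈ τ ✓.
Open sets in the quotient: τ_Q = {{}, {[F]}, {[D=E], [F]}} (3 elements).


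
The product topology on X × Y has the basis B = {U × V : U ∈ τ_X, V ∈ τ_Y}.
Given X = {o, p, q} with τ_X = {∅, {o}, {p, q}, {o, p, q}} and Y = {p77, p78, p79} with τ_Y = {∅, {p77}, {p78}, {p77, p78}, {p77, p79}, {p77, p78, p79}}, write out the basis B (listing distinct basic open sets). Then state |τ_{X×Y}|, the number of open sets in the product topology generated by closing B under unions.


Basis B = {∅ × ∅, {o} × {p77}, {o} × {p78}, {o} × {p77, p78}, {o} × {p77, p79}, {p, q} × {p77}, {p, q} × {p78}, {o} × {p77, p78, p79}, {o, p, q} × {p77}, {o, p, q} × {p78}, {p, q} × {p77, p78}, {p, q} × {p77, p79}, {o, p, q} × {p77, p78}, {o, p, q} × {p77, p79}, {p, q} × {p77, p78, p79}, {o, p, q} × {p77, p78, p79}}; |τ_{X×Y}| = 36.

Enumerate products U × V with U ∈ τ_X, V ∈ τ_Y (deduplicated):
  ∅ × ∅ = {} (∅)
  {o} × {p77} = {(o,p77)}
  {o} × {p78} = {(o,p78)}
  {o} × {p77, p78} = {(o,p77), (o,p78)}
  {o} × {p77, p79} = {(o,p77), (o,p79)}
  {p, q} × {p77} = {(p,p77), (q,p77)}
  {p, q} × {p78} = {(p,p78), (q,p78)}
  {o} × {p77, p78, p79} = {(o,p77), (o,p78), (o,p79)}
  {o, p, q} × {p77} = {(o,p77), (p,p77), (q,p77)}
  {o, p, q} × {p78} = {(o,p78), (p,p78), (q,p78)}
  {p, q} × {p77, p78} = {(p,p77), (p,p78), (q,p77), (q,p78)}
  {p, q} × {p77, p79} = {(p,p77), (p,p79), (q,p77), (q,p79)}
  {o, p, q} × {p77, p78} = {(o,p77), (o,p78), (p,p77), (p,p78), (q,p77), (q,p78)}
  {o, p, q} × {p77, p79} = {(o,p77), (o,p79), (p,p77), (p,p79), (q,p77), (q,p79)}
  {p, q} × {p77, p78, p79} = {(p,p77), (p,p78), (p,p79), (q,p77), (q,p78), (q,p79)}
  {o, p, q} × {p77, p78, p79} = {(o,p77), (o,p78), (o,p79), (p,p77), (p,p78), (p,p79), (q,p77), (q,p78), (q,p79)}
These 16 distinct sets form the basis B.
Close under arbitrary unions to get τ_{X×Y}; counting gives |τ_{X×Y}| = 36.


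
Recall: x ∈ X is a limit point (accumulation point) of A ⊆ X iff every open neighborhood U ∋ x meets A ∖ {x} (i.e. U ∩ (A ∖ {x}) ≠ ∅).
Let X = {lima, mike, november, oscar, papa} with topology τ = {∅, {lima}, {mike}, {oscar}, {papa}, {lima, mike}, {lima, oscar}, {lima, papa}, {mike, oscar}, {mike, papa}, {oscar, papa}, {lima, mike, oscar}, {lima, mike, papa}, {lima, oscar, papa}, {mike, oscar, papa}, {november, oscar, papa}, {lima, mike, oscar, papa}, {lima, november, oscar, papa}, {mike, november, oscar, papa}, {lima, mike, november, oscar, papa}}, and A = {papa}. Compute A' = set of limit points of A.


A' = {november}

For each x ∈ X, list the open sets U ∈ τ with x ∈ U, then check whether U ∩ (A ∖ {x}) ≠ ∅ for every such U.
  x = lima: open {lima} ∋ x has {lima} ∩ (A ∖ {lima}) = ∅, so x is NOT a limit point.
  x = mike: open {mike} ∋ x has {mike} ∩ (A ∖ {mike}) = ∅, so x is NOT a limit point.
  x = november: opens ∋ x are {november, oscar, papa}, {lima, november, oscar, papa}, {mike, november, oscar, papa}, {lima, mike, november, oscar, papa}; each meets A ∖ {november}, so x IS a limit point.
  x = oscar: open {oscar} ∋ x has {oscar} ∩ (A ∖ {oscar}) = ∅, so x is NOT a limit point.
  x = papa: open {papa} ∋ x has {papa} ∩ (A ∖ {papa}) = ∅, so x is NOT a limit point.
Collecting: A' = {november}.


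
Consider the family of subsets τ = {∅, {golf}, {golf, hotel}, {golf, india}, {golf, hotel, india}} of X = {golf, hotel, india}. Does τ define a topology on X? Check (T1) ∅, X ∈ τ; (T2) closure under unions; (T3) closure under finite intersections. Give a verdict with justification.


τ IS a topology on X.

Axiom (T1): ∅ ∈ τ? Yes; X ∈ τ? Yes.
Axiom (T2/T3): check pairwise unions and intersections of members of τ.
All pairwise intersections and unions checked — each lies in τ. Therefore τ satisfies (T1), (T2), (T3): it IS a topology on X.


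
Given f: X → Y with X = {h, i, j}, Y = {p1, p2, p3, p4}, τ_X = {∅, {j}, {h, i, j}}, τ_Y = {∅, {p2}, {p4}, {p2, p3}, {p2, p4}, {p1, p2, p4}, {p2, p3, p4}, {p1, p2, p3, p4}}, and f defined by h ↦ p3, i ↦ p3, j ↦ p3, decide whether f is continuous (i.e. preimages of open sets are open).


f IS continuous.

Compute f^{-1}(U) for each U ∈ τ_Y:
  U = ∅: f^{-1}(U) = ∅ ∈ τ_X ✓.
  U = {p2}: f^{-1}(U) = ∅ ∈ τ_X ✓.
  U = {p4}: f^{-1}(U) = ∅ ∈ τ_X ✓.
  U = {p2, p3}: f^{-1}(U) = {h, i, j} ∈ τ_X ✓.
  U = {p2, p4}: f^{-1}(U) = ∅ ∈ τ_X ✓.
  U = {p1, p2, p4}: f^{-1}(U) = ∅ ∈ τ_X ✓.
  U = {p2, p3, p4}: f^{-1}(U) = {h, i, j} ∈ τ_X ✓.
  U = {p1, p2, p3, p4}: f^{-1}(U) = {h, i, j} ∈ τ_X ✓.
Every preimage lies in τ_X, so f IS continuous.


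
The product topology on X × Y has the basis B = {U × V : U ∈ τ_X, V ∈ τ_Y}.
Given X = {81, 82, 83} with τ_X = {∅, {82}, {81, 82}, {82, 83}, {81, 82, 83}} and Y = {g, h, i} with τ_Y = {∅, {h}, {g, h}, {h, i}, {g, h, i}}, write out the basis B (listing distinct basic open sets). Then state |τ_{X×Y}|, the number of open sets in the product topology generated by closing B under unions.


Basis B = {∅ × ∅, {82} × {h}, {81, 82} × {h}, {82} × {g, h}, {82} × {h, i}, {82, 83} × {h}, {81, 82, 83} × {h}, {82} × {g, h, i}, {81, 82} × {g, h}, {81, 82} × {h, i}, {82, 83} × {g, h}, {82, 83} × {h, i}, {81, 82} × {g, h, i}, {81, 82, 83} × {g, h}, {81, 82, 83} × {h, i}, {82, 83} × {g, h, i}, {81, 82, 83} × {g, h, i}}; |τ_{X×Y}| = 48.

Enumerate products U × V with U ∈ τ_X, V ∈ τ_Y (deduplicated):
  ∅ × ∅ = {} (∅)
  {82} × {h} = {(82,h)}
  {81, 82} × {h} = {(81,h), (82,h)}
  {82} × {g, h} = {(82,g), (82,h)}
  {82} × {h, i} = {(82,h), (82,i)}
  {82, 83} × {h} = {(82,h), (83,h)}
  {81, 82, 83} × {h} = {(81,h), (82,h), (83,h)}
  {82} × {g, h, i} = {(82,g), (82,h), (82,i)}
  {81, 82} × {g, h} = {(81,g), (81,h), (82,g), (82,h)}
  {81, 82} × {h, i} = {(81,h), (81,i), (82,h), (82,i)}
  {82, 83} × {g, h} = {(82,g), (82,h), (83,g), (83,h)}
  {82, 83} × {h, i} = {(82,h), (82,i), (83,h), (83,i)}
  {81, 82} × {g, h, i} = {(81,g), (81,h), (81,i), (82,g), (82,h), (82,i)}
  {81, 82, 83} × {g, h} = {(81,g), (81,h), (82,g), (82,h), (83,g), (83,h)}
  {81, 82, 83} × {h, i} = {(81,h), (81,i), (82,h), (82,i), (83,h), (83,i)}
  {82, 83} × {g, h, i} = {(82,g), (82,h), (82,i), (83,g), (83,h), (83,i)}
  {81, 82, 83} × {g, h, i} = {(81,g), (81,h), (81,i), (82,g), (82,h), (82,i), (83,g), (83,h), (83,i)}
These 17 distinct sets form the basis B.
Close under arbitrary unions to get τ_{X×Y}; counting gives |τ_{X×Y}| = 48.


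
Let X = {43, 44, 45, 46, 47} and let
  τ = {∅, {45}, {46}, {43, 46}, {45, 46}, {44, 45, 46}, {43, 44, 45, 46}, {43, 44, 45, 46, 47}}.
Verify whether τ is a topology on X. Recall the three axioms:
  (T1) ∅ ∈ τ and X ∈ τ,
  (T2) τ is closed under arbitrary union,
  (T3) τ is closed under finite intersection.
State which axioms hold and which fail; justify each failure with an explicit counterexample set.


τ is NOT a topology on X.

Axiom (T1): ∅ ∈ τ? Yes; X ∈ τ? Yes.
Axiom (T2/T3): check pairwise unions and intersections of members of τ.
Counterexample for (T2): {45} ∪ {43, 46} = {43, 45, 46} ∉ τ. Therefore τ is NOT a topology.


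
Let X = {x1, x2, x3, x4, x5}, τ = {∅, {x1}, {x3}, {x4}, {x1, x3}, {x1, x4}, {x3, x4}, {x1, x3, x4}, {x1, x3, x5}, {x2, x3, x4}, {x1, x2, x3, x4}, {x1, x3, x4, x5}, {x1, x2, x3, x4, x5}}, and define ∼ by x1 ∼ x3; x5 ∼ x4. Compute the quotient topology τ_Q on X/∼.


X/∼ = {[x1=x3], [x2], [x4=x5]}; |τ_Q| = 4.

Equivalence classes: [x1=x3], [x2], [x4=x5].
Quotient map π: X → X/∼ sends x1 ↦ [x1=x3], x2 ↦ [x2], x3 ↦ [x1=x3], x4 ↦ [x4=x5], x5 ↦ [x4=x5].
For each subset V ⊆ X/∼, compute π^{-1}(V) ⊆ X and check whether π^{-1}(V) ∈ τ. V is open in τ_Q iff π^{-1}(V) ∈ τ.
  V = {}: π^{-1}(V) = ∅ ∈ τ ✓.
  V = {[x1=x3]}: π^{-1}(V) = {x1, x3} ∈ τ ✓.
  V = {[x2]}: π^{-1}(V) = {x2} ∉ τ ✗.
  V = {[x1=x3], [x2]}: π^{-1}(V) = {x1, x2, x3} ∉ τ ✗.
  V = {[x4=x5]}: π^{-1}(V) = {x4, x5} ∉ τ ✗.
  V = {[x1=x3], [x4=x5]}: π^{-1}(V) = {x1, x3, x4, x5} ∈ τ ✓.
  V = {[x2], [x4=x5]}: π^{-1}(V) = {x2, x4, x5} ∉ τ ✗.
  V = {[x1=x3], [x2], [x4=x5]}: π^{-1}(V) = {x1, x2, x3, x4, x5} ∈ τ ✓.
Open sets in the quotient: τ_Q = {{}, {[x1=x3]}, {[x1=x3], [x4=x5]}, {[x1=x3], [x2], [x4=x5]}} (4 elements).


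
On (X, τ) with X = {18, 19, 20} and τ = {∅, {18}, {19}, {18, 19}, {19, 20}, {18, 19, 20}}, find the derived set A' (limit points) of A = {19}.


A' = {20}

For each x ∈ X, list the open sets U ∈ τ with x ∈ U, then check whether U ∩ (A ∖ {x}) ≠ ∅ for every such U.
  x = 18: open {18} ∋ x has {18} ∩ (A ∖ {18}) = ∅, so x is NOT a limit point.
  x = 19: open {19} ∋ x has {19} ∩ (A ∖ {19}) = ∅, so x is NOT a limit point.
  x = 20: opens ∋ x are {19, 20}, {18, 19, 20}; each meets A ∖ {20}, so x IS a limit point.
Collecting: A' = {20}.


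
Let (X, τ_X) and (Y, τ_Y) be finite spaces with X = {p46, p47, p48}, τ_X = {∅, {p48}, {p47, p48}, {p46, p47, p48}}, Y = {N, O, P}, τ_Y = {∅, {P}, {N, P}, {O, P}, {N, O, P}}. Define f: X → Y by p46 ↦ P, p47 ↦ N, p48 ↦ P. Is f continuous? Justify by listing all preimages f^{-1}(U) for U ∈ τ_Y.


f is NOT continuous.

Compute f^{-1}(U) for each U ∈ τ_Y:
  U = ∅: f^{-1}(U) = ∅ ∈ τ_X ✓.
  U = {P}: f^{-1}(U) = {p46, p48} ∉ τ_X ✗.
  U = {N, P}: f^{-1}(U) = {p46, p47, p48} ∈ τ_X ✓.
  U = {O, P}: f^{-1}(U) = {p46, p48} ∉ τ_X ✗.
  U = {N, O, P}: f^{-1}(U) = {p46, p47, p48} ∈ τ_X ✓.
Found U = {P} with f^{-1}(U) = {p46, p48} not in τ_X. Therefore f is NOT continuous.


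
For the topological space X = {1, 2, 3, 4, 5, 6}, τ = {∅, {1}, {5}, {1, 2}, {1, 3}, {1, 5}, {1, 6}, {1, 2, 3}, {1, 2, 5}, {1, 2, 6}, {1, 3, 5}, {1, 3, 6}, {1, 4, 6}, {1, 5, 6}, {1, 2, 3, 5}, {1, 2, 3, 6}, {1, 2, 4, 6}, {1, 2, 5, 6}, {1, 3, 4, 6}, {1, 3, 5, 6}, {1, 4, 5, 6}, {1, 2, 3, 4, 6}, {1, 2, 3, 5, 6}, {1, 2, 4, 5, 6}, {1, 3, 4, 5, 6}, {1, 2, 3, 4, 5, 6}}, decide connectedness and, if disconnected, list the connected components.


(X, τ) is disconnected; components = [{5}, {1, 2, 3, 4, 6}].

Find clopen sets (U ∈ τ with X ∖ U ∈ τ):
  U = ∅, X ∖ U = {1, 2, 3, 4, 5, 6} — both open, so U is clopen.
  U = {5}, X ∖ U = {1, 2, 3, 4, 6} — both open, so U is clopen.
  U = {1, 2, 3, 4, 6}, X ∖ U = {5} — both open, so U is clopen.
  U = {1, 2, 3, 4, 5, 6}, X ∖ U = ∅ — both open, so U is clopen.
Nontrivial clopen(s) exist: e.g. {1, 2, 3, 4, 6}. So (X, τ) is disconnected.
Compute connected components by grouping points that agree on all clopens:
  component: {5}
  component: {1, 2, 3, 4, 6}


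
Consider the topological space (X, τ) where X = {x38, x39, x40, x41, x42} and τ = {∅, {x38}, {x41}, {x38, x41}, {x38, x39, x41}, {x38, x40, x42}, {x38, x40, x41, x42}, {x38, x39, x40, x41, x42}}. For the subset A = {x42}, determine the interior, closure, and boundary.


int(A) = ∅, cl(A) = {x40, x42}, ∂A = {x40, x42}.

Closed sets in (X, τ) are complements of opens:
  closed(X, τ) = {∅, {x39}, {x39, x41}, {x40, x42}, {x39, x40, x42}, {x38, x39, x40, x42}, {x39, x40, x41, x42}, {x38, x39, x40, x41, x42}}.
int(A) = ⋃ {U ∈ τ : U ⊆ A}. Opens contained in A: ∅.
Taking the union of these: int(A) = ∅.
cl(A) = ⋂ {C closed : A ⊆ C}. Closed sets containing A: {x40, x42}, {x39, x40, x42}, {x38, x39, x40, x42}, {x39, x40, x41, x42}, {x38, x39, x40, x41, x42}.
Intersecting these: cl(A) = {x40, x42}.
∂A = cl(A) ∖ int(A) = {x40, x42} ∖ ∅ = {x40, x42}.


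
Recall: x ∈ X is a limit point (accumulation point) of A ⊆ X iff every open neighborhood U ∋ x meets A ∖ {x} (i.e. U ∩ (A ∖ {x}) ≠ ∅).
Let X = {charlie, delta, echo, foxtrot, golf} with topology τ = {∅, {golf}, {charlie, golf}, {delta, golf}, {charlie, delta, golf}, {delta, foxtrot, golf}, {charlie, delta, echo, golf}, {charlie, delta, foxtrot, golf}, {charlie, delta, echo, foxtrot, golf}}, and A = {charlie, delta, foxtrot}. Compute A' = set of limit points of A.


A' = {echo, foxtrot}

For each x ∈ X, list the open sets U ∈ τ with x ∈ U, then check whether U ∩ (A ∖ {x}) ≠ ∅ for every such U.
  x = charlie: open {charlie, golf} ∋ x has {charlie, golf} ∩ (A ∖ {charlie}) = ∅, so x is NOT a limit point.
  x = delta: open {delta, golf} ∋ x has {delta, golf} ∩ (A ∖ {delta}) = ∅, so x is NOT a limit point.
  x = echo: opens ∋ x are {charlie, delta, echo, golf}, {charlie, delta, echo, foxtrot, golf}; each meets A ∖ {echo}, so x IS a limit point.
  x = foxtrot: opens ∋ x are {delta, foxtrot, golf}, {charlie, delta, foxtrot, golf}, {charlie, delta, echo, foxtrot, golf}; each meets A ∖ {foxtrot}, so x IS a limit point.
  x = golf: open {golf} ∋ x has {golf} ∩ (A ∖ {golf}) = ∅, so x is NOT a limit point.
Collecting: A' = {echo, foxtrot}.


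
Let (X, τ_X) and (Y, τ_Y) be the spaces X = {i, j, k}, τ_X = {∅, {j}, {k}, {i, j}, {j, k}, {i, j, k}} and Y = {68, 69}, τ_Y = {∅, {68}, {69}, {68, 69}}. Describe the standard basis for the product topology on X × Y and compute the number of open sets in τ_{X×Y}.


Basis B = {∅ × ∅, {j} × {68}, {j} × {69}, {k} × {68}, {k} × {69}, {i, j} × {68}, {i, j} × {69}, {j} × {68, 69}, {j, k} × {68}, {j, k} × {69}, {k} × {68, 69}, {i, j, k} × {68}, {i, j, k} × {69}, {i, j} × {68, 69}, {j, k} × {68, 69}, {i, j, k} × {68, 69}}; |τ_{X×Y}| = 36.

Enumerate products U × V with U ∈ τ_X, V ∈ τ_Y (deduplicated):
  ∅ × ∅ = {} (∅)
  {j} × {68} = {(j,68)}
  {j} × {69} = {(j,69)}
  {k} × {68} = {(k,68)}
  {k} × {69} = {(k,69)}
  {i, j} × {68} = {(i,68), (j,68)}
  {i, j} × {69} = {(i,69), (j,69)}
  {j} × {68, 69} = {(j,68), (j,69)}
  {j, k} × {68} = {(j,68), (k,68)}
  {j, k} × {69} = {(j,69), (k,69)}
  {k} × {68, 69} = {(k,68), (k,69)}
  {i, j, k} × {68} = {(i,68), (j,68), (k,68)}
  {i, j, k} × {69} = {(i,69), (j,69), (k,69)}
  {i, j} × {68, 69} = {(i,68), (i,69), (j,68), (j,69)}
  {j, k} × {68, 69} = {(j,68), (j,69), (k,68), (k,69)}
  {i, j, k} × {68, 69} = {(i,68), (i,69), (j,68), (j,69), (k,68), (k,69)}
These 16 distinct sets form the basis B.
Close under arbitrary unions to get τ_{X×Y}; counting gives |τ_{X×Y}| = 36.


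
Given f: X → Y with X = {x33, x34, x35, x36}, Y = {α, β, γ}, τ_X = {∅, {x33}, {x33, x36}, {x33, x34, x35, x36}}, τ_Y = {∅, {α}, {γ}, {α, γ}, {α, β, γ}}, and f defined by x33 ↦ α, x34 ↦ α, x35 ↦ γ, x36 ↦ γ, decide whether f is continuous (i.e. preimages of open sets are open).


f is NOT continuous.

Compute f^{-1}(U) for each U ∈ τ_Y:
  U = ∅: f^{-1}(U) = ∅ ∈ τ_X ✓.
  U = {α}: f^{-1}(U) = {x33, x34} ∉ τ_X ✗.
  U = {γ}: f^{-1}(U) = {x35, x36} ∉ τ_X ✗.
  U = {α, γ}: f^{-1}(U) = {x33, x34, x35, x36} ∈ τ_X ✓.
  U = {α, β, γ}: f^{-1}(U) = {x33, x34, x35, x36} ∈ τ_X ✓.
Found U = {α} with f^{-1}(U) = {x33, x34} not in τ_X. Therefore f is NOT continuous.


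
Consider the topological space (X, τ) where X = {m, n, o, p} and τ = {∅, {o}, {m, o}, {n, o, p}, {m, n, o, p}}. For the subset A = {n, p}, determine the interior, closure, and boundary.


int(A) = ∅, cl(A) = {n, p}, ∂A = {n, p}.

Closed sets in (X, τ) are complements of opens:
  closed(X, τ) = {∅, {m}, {n, p}, {m, n, p}, {m, n, o, p}}.
int(A) = ⋃ {U ∈ τ : U ⊆ A}. Opens contained in A: ∅.
Taking the union of these: int(A) = ∅.
cl(A) = ⋂ {C closed : A ⊆ C}. Closed sets containing A: {n, p}, {m, n, p}, {m, n, o, p}.
Intersecting these: cl(A) = {n, p}.
∂A = cl(A) ∖ int(A) = {n, p} ∖ ∅ = {n, p}.


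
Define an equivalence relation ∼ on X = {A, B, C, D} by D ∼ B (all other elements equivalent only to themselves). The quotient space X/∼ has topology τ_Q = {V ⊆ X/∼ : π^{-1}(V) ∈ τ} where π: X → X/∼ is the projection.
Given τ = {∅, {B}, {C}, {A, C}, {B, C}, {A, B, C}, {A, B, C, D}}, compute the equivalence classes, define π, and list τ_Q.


X/∼ = {[A], [B=D], [C]}; |τ_Q| = 4.

Equivalence classes: [A], [B=D], [C].
Quotient map π: X → X/∼ sends A ↦ [A], B ↦ [B=D], C ↦ [C], D ↦ [B=D].
For each subset V ⊆ X/∼, compute π^{-1}(V) ⊆ X and check whether π^{-1}(V) ∈ τ. V is open in τ_Q iff π^{-1}(V) ∈ τ.
  V = {}: π^{-1}(V) = ∅ ∈ τ ✓.
  V = {[A]}: π^{-1}(V) = {A} ∉ τ ✗.
  V = {[B=D]}: π^{-1}(V) = {B, D} ∉ τ ✗.
  V = {[A], [B=D]}: π^{-1}(V) = {A, B, D} ∉ τ ✗.
  V = {[C]}: π^{-1}(V) = {C} ∈ τ ✓.
  V = {[A], [C]}: π^{-1}(V) = {A, C} ∈ τ ✓.
  V = {[B=D], [C]}: π^{-1}(V) = {B, C, D} ∉ τ ✗.
  V = {[A], [B=D], [C]}: π^{-1}(V) = {A, B, C, D} ∈ τ ✓.
Open sets in the quotient: τ_Q = {{}, {[C]}, {[A], [C]}, {[A], [B=D], [C]}} (4 elements).


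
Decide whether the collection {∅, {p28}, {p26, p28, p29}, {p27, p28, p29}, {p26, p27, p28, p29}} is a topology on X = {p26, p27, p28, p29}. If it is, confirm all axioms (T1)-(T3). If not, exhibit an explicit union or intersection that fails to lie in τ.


τ is NOT a topology on X.

Axiom (T1): ∅ ∈ τ? Yes; X ∈ τ? Yes.
Axiom (T2/T3): check pairwise unions and intersections of members of τ.
Counterexample for (T3): {p26, p28, p29} ∩ {p27, p28, p29} = {p28, p29} ∉ τ. Therefore τ is NOT a topology.


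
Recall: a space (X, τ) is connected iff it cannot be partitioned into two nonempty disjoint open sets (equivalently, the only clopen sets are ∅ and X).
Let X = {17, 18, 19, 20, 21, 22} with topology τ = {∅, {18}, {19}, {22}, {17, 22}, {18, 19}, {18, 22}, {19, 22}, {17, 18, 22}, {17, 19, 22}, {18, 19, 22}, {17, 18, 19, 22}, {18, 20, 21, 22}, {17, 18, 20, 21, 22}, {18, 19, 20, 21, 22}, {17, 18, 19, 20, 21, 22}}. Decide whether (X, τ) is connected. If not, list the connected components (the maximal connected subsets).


(X, τ) is disconnected; components = [{19}, {17, 18, 20, 21, 22}].

Find clopen sets (U ∈ τ with X ∖ U ∈ τ):
  U = ∅, X ∖ U = {17, 18, 19, 20, 21, 22} — both open, so U is clopen.
  U = {19}, X ∖ U = {17, 18, 20, 21, 22} — both open, so U is clopen.
  U = {17, 18, 20, 21, 22}, X ∖ U = {19} — both open, so U is clopen.
  U = {17, 18, 19, 20, 21, 22}, X ∖ U = ∅ — both open, so U is clopen.
Nontrivial clopen(s) exist: e.g. {19}. So (X, τ) is disconnected.
Compute connected components by grouping points that agree on all clopens:
  component: {19}
  component: {17, 18, 20, 21, 22}


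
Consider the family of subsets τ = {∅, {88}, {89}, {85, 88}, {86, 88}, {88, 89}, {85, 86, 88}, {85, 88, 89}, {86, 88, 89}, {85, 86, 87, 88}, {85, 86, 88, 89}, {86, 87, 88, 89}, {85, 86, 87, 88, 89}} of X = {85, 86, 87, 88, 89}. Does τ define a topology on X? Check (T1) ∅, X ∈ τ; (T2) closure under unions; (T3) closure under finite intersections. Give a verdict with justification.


τ is NOT a topology on X.

Axiom (T1): ∅ ∈ τ? Yes; X ∈ τ? Yes.
Axiom (T2/T3): check pairwise unions and intersections of members of τ.
Counterexample for (T3): {85, 86, 87, 88} ∩ {86, 87, 88, 89} = {86, 87, 88} ∉ τ. Therefore τ is NOT a topology.


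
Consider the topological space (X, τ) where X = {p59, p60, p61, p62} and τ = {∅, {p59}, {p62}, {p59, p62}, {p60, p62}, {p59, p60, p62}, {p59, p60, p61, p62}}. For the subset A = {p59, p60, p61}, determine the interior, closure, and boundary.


int(A) = {p59}, cl(A) = {p59, p60, p61}, ∂A = {p60, p61}.

Closed sets in (X, τ) are complements of opens:
  closed(X, τ) = {∅, {p61}, {p59, p61}, {p60, p61}, {p59, p60, p61}, {p60, p61, p62}, {p59, p60, p61, p62}}.
int(A) = ⋃ {U ∈ τ : U ⊆ A}. Opens contained in A: ∅, {p59}.
Taking the union of these: int(A) = {p59}.
cl(A) = ⋂ {C closed : A ⊆ C}. Closed sets containing A: {p59, p60, p61}, {p59, p60, p61, p62}.
Intersecting these: cl(A) = {p59, p60, p61}.
∂A = cl(A) ∖ int(A) = {p59, p60, p61} ∖ {p59} = {p60, p61}.


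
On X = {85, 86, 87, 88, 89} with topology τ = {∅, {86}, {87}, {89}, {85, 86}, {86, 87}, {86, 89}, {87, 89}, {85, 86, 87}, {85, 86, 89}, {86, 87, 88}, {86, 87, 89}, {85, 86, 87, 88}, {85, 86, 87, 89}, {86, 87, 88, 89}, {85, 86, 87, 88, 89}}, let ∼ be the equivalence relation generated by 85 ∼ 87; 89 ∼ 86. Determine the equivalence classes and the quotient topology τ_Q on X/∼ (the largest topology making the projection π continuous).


X/∼ = {[85=87], [86=89], [88]}; |τ_Q| = 4.

Equivalence classes: [85=87], [86=89], [88].
Quotient map π: X → X/∼ sends 85 ↦ [85=87], 86 ↦ [86=89], 87 ↦ [85=87], 88 ↦ [88], 89 ↦ [86=89].
For each subset V ⊆ X/∼, compute π^{-1}(V) ⊆ X and check whether π^{-1}(V) ∈ τ. V is open in τ_Q iff π^{-1}(V) ∈ τ.
  V = {}: π^{-1}(V) = ∅ ∈ τ ✓.
  V = {[85=87]}: π^{-1}(V) = {85, 87} ∉ τ ✗.
  V = {[86=89]}: π^{-1}(V) = {86, 89} ∈ τ ✓.
  V = {[85=87], [86=89]}: π^{-1}(V) = {85, 86, 87, 89} ∈ τ ✓.
  V = {[88]}: π^{-1}(V) = {88} ∉ τ ✗.
  V = {[85=87], [88]}: π^{-1}(V) = {85, 87, 88} ∉ τ ✗.
  V = {[86=89], [88]}: π^{-1}(V) = {86, 88, 89} ∉ τ ✗.
  V = {[85=87], [86=89], [88]}: π^{-1}(V) = {85, 86, 87, 88, 89} ∈ τ ✓.
Open sets in the quotient: τ_Q = {{}, {[86=89]}, {[85=87], [86=89]}, {[85=87], [86=89], [88]}} (4 elements).
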